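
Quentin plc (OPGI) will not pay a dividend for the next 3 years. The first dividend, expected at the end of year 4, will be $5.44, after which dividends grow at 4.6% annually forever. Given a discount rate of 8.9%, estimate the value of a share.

Deferred-dividend DDM. At t=3 the remaining stream is a growing perpetuity with first payment D_4 = 5.44.
V_3 = D_4/(r−g) = 5.44/(0.089−0.046) = 126.5116
P₀ = V_3/(1+r)^3 = 126.5116/(1+0.089)^3 = 97.9596

$97.96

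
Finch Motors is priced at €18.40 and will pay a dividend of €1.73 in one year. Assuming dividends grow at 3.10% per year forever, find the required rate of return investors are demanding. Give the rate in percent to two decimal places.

Rearranging the constant-growth DDM: r = D₁/P₀ + g.
r = 1.7300 / 18.40 + 0.031 = 0.09402 + 0.031 = 0.12502

12.50%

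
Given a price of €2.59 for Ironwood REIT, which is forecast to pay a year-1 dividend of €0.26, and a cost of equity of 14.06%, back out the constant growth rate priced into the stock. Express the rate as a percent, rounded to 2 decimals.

4.02%

From P₀ = D₁/(r − g), the implied growth is g = r − D₁/P₀.
g = 0.1406 − 0.26/2.59 = 0.1406 − 0.10039 = 0.04021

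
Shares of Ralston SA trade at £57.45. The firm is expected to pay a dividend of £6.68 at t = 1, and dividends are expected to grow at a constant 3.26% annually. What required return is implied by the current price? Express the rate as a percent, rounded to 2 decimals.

Rearranging the constant-growth DDM: r = D₁/P₀ + g.
r = 6.6800 / 57.45 + 0.0326 = 0.11628 + 0.0326 = 0.14888

14.89%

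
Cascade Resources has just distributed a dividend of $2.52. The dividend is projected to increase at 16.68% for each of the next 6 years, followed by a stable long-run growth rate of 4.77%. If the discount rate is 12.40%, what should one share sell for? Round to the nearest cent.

$60.57

Two-stage DDM. Project D₁…D_6 at 0.1668, terminal growth 0.0477, discount at r = 0.124.
D_1 = 2.9403
D_2 = 3.4308
D_3 = 4.0030
D_4 = 4.6707
D_5 = 5.4498
D_6 = 6.3589
Terminal value at t=6: TV = D_7/(r−g) = 6.6622/(0.124−0.0477) = 87.3155
P₀ = 2.9403/(1+0.124)^1 + 3.4308/(1+0.124)^2 + 4.0030/(1+0.124)^3 + 4.6707/(1+0.124)^4 + 5.4498/(1+0.124)^5 + 6.3589/(1+0.124)^6 + 87.3155/(1+0.124)^6 = 60.5685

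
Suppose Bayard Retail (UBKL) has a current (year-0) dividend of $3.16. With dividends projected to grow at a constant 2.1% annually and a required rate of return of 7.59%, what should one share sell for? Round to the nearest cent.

Gordon growth model: P₀ = D₁/(r − g). D₁ = 3.16 × (1 + 0.021) = 3.2264.
P₀ = 3.2264 / (0.0759 − 0.021) = 3.2264 / 0.0549 = 58.7679

$58.77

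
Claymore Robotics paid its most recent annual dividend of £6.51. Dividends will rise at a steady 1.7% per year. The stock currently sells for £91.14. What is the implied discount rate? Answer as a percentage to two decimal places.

8.96%

Rearranging the constant-growth DDM: r = D₁/P₀ + g.
D₁ = 6.51 × (1 + 0.017) = 6.6207.
r = 6.6207 / 91.14 + 0.017 = 0.07264 + 0.017 = 0.08964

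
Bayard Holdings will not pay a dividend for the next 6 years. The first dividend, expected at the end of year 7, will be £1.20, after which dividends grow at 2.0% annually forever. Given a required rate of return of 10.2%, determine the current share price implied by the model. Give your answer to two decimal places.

Deferred-dividend DDM. At t=6 the remaining stream is a growing perpetuity with first payment D_7 = 1.20.
V_6 = D_7/(r−g) = 1.20/(0.102−0.02) = 14.6341
P₀ = V_6/(1+r)^6 = 14.6341/(1+0.102)^6 = 8.1710

£8.17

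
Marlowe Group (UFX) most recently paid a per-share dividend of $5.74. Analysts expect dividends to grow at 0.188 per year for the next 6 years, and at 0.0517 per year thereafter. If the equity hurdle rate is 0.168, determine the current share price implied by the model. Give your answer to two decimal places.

$94.04

Two-stage DDM. Project D₁…D_6 at 0.188, terminal growth 0.0517, discount at r = 0.168.
D_1 = 6.8191
D_2 = 8.1011
D_3 = 9.6241
D_4 = 11.4335
D_5 = 13.5829
D_6 = 16.1365
Terminal value at t=6: TV = D_7/(r−g) = 16.9708/(0.168−0.0517) = 145.9226
P₀ = 6.8191/(1+0.168)^1 + 8.1011/(1+0.168)^2 + 9.6241/(1+0.168)^3 + 11.4335/(1+0.168)^4 + 13.5829/(1+0.168)^5 + 16.1365/(1+0.168)^6 + 145.9226/(1+0.168)^6 = 94.0372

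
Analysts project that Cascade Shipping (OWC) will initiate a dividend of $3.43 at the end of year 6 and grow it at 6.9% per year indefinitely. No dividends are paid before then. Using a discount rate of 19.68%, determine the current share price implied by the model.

$10.93

Deferred-dividend DDM. At t=5 the remaining stream is a growing perpetuity with first payment D_6 = 3.43.
V_5 = D_6/(r−g) = 3.43/(0.1968−0.069) = 26.8388
P₀ = V_5/(1+r)^5 = 26.8388/(1+0.1968)^5 = 10.9309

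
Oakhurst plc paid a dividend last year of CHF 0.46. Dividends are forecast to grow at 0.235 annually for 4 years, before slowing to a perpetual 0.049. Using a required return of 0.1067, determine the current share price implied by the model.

Two-stage DDM. Project D₁…D_4 at 0.235, terminal growth 0.049, discount at r = 0.1067.
D_1 = 0.5681
D_2 = 0.7016
D_3 = 0.8665
D_4 = 1.0701
Terminal value at t=4: TV = D_5/(r−g) = 1.1225/(0.1067−0.049) = 19.4547
P₀ = 0.5681/(1+0.1067)^1 + 0.7016/(1+0.1067)^2 + 0.8665/(1+0.1067)^3 + 1.0701/(1+0.1067)^4 + 19.4547/(1+0.1067)^4 = 15.4077

CHF 15.41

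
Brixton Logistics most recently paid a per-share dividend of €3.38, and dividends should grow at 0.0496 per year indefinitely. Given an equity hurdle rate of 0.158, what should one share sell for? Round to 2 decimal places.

€32.73

Gordon growth model: P₀ = D₁/(r − g). D₁ = 3.38 × (1 + 0.0496) = 3.5476.
P₀ = 3.5476 / (0.158 − 0.0496) = 3.5476 / 0.1084 = 32.7274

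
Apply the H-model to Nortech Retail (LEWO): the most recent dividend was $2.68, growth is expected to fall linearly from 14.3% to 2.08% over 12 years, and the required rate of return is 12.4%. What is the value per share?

$45.55

H-model: P₀ = D₀[(1+g_L) + H(g_S−g_L)]/(r−g_L), with H = 12/2 = 6.
P₀ = 2.68 × [(1+0.0208) + 6×(0.143−0.0208)] / (0.124−0.0208)
   = 2.68 × 1.7540 / 0.1032 = 45.5496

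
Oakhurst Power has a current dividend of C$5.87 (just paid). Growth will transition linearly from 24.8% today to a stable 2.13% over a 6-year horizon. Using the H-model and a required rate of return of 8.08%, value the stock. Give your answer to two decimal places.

H-model: P₀ = D₀[(1+g_L) + H(g_S−g_L)]/(r−g_L), with H = 6/2 = 3.
P₀ = 5.87 × [(1+0.0213) + 3×(0.248−0.0213)] / (0.0808−0.0213)
   = 5.87 × 1.7014 / 0.0595 = 167.8524

C$167.85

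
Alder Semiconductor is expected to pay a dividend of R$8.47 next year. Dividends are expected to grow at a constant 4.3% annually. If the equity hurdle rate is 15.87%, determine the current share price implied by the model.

R$73.21

Gordon growth model: P₀ = D₁/(r − g), with D₁ = 8.47 given directly.
P₀ = 8.4700 / (0.1587 − 0.043) = 8.4700 / 0.1157 = 73.2066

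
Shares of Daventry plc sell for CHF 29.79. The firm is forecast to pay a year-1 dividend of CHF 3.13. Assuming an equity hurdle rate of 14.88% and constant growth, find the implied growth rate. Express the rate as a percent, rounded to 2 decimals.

4.37%

From P₀ = D₁/(r − g), the implied growth is g = r − D₁/P₀.
g = 0.1488 − 3.13/29.79 = 0.1488 − 0.10507 = 0.04373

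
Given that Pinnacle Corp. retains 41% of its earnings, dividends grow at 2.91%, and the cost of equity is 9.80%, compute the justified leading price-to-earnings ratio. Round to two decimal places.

Payout ratio b = 1 − 0.41 = 0.59.
Justified leading P/E = b/(r−g) = 0.59/(0.098−0.0291) = 8.5631

8.56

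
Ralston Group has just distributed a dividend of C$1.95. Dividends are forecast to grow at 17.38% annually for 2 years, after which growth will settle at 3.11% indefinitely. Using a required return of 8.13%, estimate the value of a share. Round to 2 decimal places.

Two-stage DDM. Project D₁…D_2 at 0.1738, terminal growth 0.0311, discount at r = 0.0813.
D_1 = 2.2889
D_2 = 2.6867
Terminal value at t=2: TV = D_3/(r−g) = 2.7703/(0.0813−0.0311) = 55.1849
P₀ = 2.2889/(1+0.0813)^1 + 2.6867/(1+0.0813)^2 + 55.1849/(1+0.0813)^2 = 51.6131

C$51.61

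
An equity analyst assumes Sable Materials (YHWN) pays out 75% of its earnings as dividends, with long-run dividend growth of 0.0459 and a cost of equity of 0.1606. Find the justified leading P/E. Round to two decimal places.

6.54

Justified leading P/E = b/(r−g) = 0.75/(0.1606−0.0459) = 6.5388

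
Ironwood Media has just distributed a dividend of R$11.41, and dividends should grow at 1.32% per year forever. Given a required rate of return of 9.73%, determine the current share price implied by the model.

R$137.46

Gordon growth model: P₀ = D₁/(r − g). D₁ = 11.41 × (1 + 0.0132) = 11.5606.
P₀ = 11.5606 / (0.0973 − 0.0132) = 11.5606 / 0.0841 = 137.4627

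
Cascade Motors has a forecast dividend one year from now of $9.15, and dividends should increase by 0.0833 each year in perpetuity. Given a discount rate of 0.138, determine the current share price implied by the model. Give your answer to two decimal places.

Gordon growth model: P₀ = D₁/(r − g), with D₁ = 9.15 given directly.
P₀ = 9.1500 / (0.138 − 0.0833) = 9.1500 / 0.0547 = 167.2761

$167.28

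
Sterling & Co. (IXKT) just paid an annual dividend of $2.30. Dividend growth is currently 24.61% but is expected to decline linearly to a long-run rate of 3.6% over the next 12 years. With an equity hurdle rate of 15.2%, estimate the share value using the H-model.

$45.54

H-model: P₀ = D₀[(1+g_L) + H(g_S−g_L)]/(r−g_L), with H = 12/2 = 6.
P₀ = 2.30 × [(1+0.036) + 6×(0.2461−0.036)] / (0.152−0.036)
   = 2.30 × 2.2966 / 0.116 = 45.5360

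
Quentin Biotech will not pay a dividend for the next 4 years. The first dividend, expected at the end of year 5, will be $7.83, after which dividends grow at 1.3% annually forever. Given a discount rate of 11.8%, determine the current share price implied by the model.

$47.73

Deferred-dividend DDM. At t=4 the remaining stream is a growing perpetuity with first payment D_5 = 7.83.
V_4 = D_5/(r−g) = 7.83/(0.118−0.013) = 74.5714
P₀ = V_4/(1+r)^4 = 74.5714/(1+0.118)^4 = 47.7315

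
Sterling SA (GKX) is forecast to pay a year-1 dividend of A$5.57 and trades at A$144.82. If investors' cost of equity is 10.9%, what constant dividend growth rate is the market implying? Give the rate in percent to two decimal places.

7.05%

From P₀ = D₁/(r − g), the implied growth is g = r − D₁/P₀.
g = 0.109 − 5.57/144.82 = 0.109 − 0.03846 = 0.07054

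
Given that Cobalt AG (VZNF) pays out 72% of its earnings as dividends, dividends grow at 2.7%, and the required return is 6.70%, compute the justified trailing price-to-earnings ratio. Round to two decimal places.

18.49

Justified trailing P/E = b(1+g)/(r−g) = 0.72×(1+0.027)/(0.067−0.027) = 18.4860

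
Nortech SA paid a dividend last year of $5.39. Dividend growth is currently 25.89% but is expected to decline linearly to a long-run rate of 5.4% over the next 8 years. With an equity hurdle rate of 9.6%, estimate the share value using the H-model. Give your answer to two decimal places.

$240.45

H-model: P₀ = D₀[(1+g_L) + H(g_S−g_L)]/(r−g_L), with H = 8/2 = 4.
P₀ = 5.39 × [(1+0.054) + 4×(0.2589−0.054)] / (0.096−0.054)
   = 5.39 × 1.8736 / 0.042 = 240.4453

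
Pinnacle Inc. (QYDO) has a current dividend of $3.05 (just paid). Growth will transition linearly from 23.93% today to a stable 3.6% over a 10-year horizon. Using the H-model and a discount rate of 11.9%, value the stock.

H-model: P₀ = D₀[(1+g_L) + H(g_S−g_L)]/(r−g_L), with H = 10/2 = 5.
P₀ = 3.05 × [(1+0.036) + 5×(0.2393−0.036)] / (0.119−0.036)
   = 3.05 × 2.0525 / 0.083 = 75.4232

$75.42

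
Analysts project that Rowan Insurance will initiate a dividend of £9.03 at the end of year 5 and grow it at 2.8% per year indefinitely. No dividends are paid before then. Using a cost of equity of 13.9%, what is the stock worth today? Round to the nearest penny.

£48.34

Deferred-dividend DDM. At t=4 the remaining stream is a growing perpetuity with first payment D_5 = 9.03.
V_4 = D_5/(r−g) = 9.03/(0.139−0.028) = 81.3514
P₀ = V_4/(1+r)^4 = 81.3514/(1+0.139)^4 = 48.3359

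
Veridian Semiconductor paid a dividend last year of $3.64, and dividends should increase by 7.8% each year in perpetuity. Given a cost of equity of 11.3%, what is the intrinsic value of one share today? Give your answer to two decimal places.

$112.11

Gordon growth model: P₀ = D₁/(r − g). D₁ = 3.64 × (1 + 0.078) = 3.9239.
P₀ = 3.9239 / (0.113 − 0.078) = 3.9239 / 0.035 = 112.1120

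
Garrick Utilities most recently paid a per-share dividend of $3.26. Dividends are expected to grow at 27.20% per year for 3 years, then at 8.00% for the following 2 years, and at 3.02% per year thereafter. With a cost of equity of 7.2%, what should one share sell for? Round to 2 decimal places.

Three-stage DDM. Project D₁…D_5; terminal Gordon value at t=5 with g = 0.0302; discount at r = 0.072.
D_1 = 4.1467
D_2 = 5.2746
D_3 = 6.7093
D_4 = 7.2461
D_5 = 7.8258
TV_5 = 8.0621/(0.072−0.0302) = 192.8731
P₀ = Σ Dₜ/(1+r)ᵗ + TV_5/(1+r)^5 = 161.1568

$161.16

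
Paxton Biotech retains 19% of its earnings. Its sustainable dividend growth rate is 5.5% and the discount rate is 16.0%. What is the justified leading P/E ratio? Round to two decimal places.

Payout ratio b = 1 − 0.19 = 0.81.
Justified leading P/E = b/(r−g) = 0.81/(0.16−0.055) = 7.7143

7.71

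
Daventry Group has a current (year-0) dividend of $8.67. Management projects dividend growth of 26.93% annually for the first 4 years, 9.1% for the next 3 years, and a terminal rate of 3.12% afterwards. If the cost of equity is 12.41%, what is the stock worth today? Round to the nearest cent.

Three-stage DDM. Project D₁…D_7; terminal Gordon value at t=7 with g = 0.0312; discount at r = 0.1241.
D_1 = 11.0048
D_2 = 13.9684
D_3 = 17.7301
D_4 = 22.5049
D_5 = 24.5528
D_6 = 26.7871
D_7 = 29.2247
TV_7 = 30.1365/(0.1241−0.0312) = 324.3976
P₀ = Σ Dₜ/(1+r)ᵗ + TV_7/(1+r)^7 = 230.2992

$230.30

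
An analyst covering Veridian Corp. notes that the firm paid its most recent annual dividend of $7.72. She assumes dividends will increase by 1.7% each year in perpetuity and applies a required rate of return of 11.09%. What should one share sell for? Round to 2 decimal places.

Gordon growth model: P₀ = D₁/(r − g). D₁ = 7.72 × (1 + 0.017) = 7.8512.
P₀ = 7.8512 / (0.1109 − 0.017) = 7.8512 / 0.0939 = 83.6128

$83.61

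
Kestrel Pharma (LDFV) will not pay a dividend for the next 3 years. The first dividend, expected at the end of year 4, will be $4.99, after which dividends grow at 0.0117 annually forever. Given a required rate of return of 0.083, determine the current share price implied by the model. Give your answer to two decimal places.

$55.10

Deferred-dividend DDM. At t=3 the remaining stream is a growing perpetuity with first payment D_4 = 4.99.
V_3 = D_4/(r−g) = 4.99/(0.083−0.0117) = 69.9860
P₀ = V_3/(1+r)^3 = 69.9860/(1+0.083)^3 = 55.0967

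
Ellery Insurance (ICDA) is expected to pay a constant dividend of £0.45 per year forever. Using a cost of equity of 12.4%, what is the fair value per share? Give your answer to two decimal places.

£3.63

Zero-growth DDM (perpetuity): P₀ = D/r = 0.45 / 0.124 = 3.6290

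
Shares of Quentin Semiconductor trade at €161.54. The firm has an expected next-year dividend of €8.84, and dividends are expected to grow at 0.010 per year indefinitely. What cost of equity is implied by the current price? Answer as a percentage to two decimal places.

Rearranging the constant-growth DDM: r = D₁/P₀ + g.
r = 8.8400 / 161.54 + 0.01 = 0.05472 + 0.01 = 0.06472

6.47%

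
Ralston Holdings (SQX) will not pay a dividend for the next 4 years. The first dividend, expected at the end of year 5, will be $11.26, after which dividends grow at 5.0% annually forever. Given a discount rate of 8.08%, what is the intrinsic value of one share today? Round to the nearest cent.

$267.92

Deferred-dividend DDM. At t=4 the remaining stream is a growing perpetuity with first payment D_5 = 11.26.
V_4 = D_5/(r−g) = 11.26/(0.0808−0.05) = 365.5844
P₀ = V_4/(1+r)^4 = 365.5844/(1+0.0808)^4 = 267.9207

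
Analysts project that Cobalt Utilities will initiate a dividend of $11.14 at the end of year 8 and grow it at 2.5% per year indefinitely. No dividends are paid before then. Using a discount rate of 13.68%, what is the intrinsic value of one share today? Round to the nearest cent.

$40.61

Deferred-dividend DDM. At t=7 the remaining stream is a growing perpetuity with first payment D_8 = 11.14.
V_7 = D_8/(r−g) = 11.14/(0.1368−0.025) = 99.6422
P₀ = V_7/(1+r)^7 = 99.6422/(1+0.1368)^7 = 40.6121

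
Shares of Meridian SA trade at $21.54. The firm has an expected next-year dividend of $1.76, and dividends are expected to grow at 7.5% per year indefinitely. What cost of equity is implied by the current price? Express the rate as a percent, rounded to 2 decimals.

Rearranging the constant-growth DDM: r = D₁/P₀ + g.
r = 1.7600 / 21.54 + 0.075 = 0.08171 + 0.075 = 0.15671

15.67%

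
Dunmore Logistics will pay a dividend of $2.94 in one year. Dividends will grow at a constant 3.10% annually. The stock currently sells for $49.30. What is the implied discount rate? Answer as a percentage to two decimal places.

9.06%

Rearranging the constant-growth DDM: r = D₁/P₀ + g.
r = 2.9400 / 49.30 + 0.031 = 0.05963 + 0.031 = 0.09063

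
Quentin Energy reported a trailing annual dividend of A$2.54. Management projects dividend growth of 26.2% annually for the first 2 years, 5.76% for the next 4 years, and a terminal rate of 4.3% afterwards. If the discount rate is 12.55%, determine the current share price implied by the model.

A$48.48

Three-stage DDM. Project D₁…D_6; terminal Gordon value at t=6 with g = 0.043; discount at r = 0.1255.
D_1 = 3.2055
D_2 = 4.0453
D_3 = 4.2783
D_4 = 4.5248
D_5 = 4.7854
D_6 = 5.0610
TV_6 = 5.2786/(0.1255−0.043) = 63.9836
P₀ = Σ Dₜ/(1+r)ᵗ + TV_6/(1+r)^6 = 48.4787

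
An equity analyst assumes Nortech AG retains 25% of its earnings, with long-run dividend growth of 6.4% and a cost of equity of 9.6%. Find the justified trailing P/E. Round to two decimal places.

24.94

Payout ratio b = 1 − 0.25 = 0.75.
Justified trailing P/E = b(1+g)/(r−g) = 0.75×(1+0.064)/(0.096−0.064) = 24.9375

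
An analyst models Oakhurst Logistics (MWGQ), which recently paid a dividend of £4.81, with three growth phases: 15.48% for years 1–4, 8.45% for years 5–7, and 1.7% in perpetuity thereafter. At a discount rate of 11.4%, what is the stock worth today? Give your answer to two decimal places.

£90.59

Three-stage DDM. Project D₁…D_7; terminal Gordon value at t=7 with g = 0.017; discount at r = 0.114.
D_1 = 5.5546
D_2 = 6.4144
D_3 = 7.4074
D_4 = 8.5541
D_5 = 9.2769
D_6 = 10.0608
D_7 = 10.9109
TV_7 = 11.0964/(0.114−0.017) = 114.3958
P₀ = Σ Dₜ/(1+r)ᵗ + TV_7/(1+r)^7 = 90.5929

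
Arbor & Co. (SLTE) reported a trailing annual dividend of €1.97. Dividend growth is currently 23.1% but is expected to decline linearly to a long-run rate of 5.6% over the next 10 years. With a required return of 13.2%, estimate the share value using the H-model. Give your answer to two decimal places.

€50.05

H-model: P₀ = D₀[(1+g_L) + H(g_S−g_L)]/(r−g_L), with H = 10/2 = 5.
P₀ = 1.97 × [(1+0.056) + 5×(0.231−0.056)] / (0.132−0.056)
   = 1.97 × 1.9310 / 0.076 = 50.0536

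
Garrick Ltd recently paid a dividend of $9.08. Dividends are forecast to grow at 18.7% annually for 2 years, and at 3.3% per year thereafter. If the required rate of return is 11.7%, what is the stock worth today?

$146.00

Two-stage DDM. Project D₁…D_2 at 0.187, terminal growth 0.033, discount at r = 0.117.
D_1 = 10.7780
D_2 = 12.7934
Terminal value at t=2: TV = D_3/(r−g) = 13.2156/(0.117−0.033) = 157.3288
P₀ = 10.7780/(1+0.117)^1 + 12.7934/(1+0.117)^2 + 157.3288/(1+0.117)^2 = 145.9989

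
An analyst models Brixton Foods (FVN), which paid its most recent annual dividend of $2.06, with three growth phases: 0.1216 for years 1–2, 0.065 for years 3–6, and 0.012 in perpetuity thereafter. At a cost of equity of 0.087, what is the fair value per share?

$39.93

Three-stage DDM. Project D₁…D_6; terminal Gordon value at t=6 with g = 0.012; discount at r = 0.087.
D_1 = 2.3105
D_2 = 2.5915
D_3 = 2.7599
D_4 = 2.9393
D_5 = 3.1303
D_6 = 3.3338
TV_6 = 3.3738/(0.087−0.012) = 44.9843
P₀ = Σ Dₜ/(1+r)ᵗ + TV_6/(1+r)^6 = 39.9266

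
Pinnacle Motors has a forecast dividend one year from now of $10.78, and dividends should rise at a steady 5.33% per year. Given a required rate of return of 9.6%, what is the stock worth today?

Gordon growth model: P₀ = D₁/(r − g), with D₁ = 10.78 given directly.
P₀ = 10.7800 / (0.096 − 0.0533) = 10.7800 / 0.0427 = 252.4590

$252.46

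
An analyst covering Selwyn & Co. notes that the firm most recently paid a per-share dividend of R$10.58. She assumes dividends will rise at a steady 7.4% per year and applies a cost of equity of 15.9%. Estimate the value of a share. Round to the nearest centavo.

R$133.68

Gordon growth model: P₀ = D₁/(r − g). D₁ = 10.58 × (1 + 0.074) = 11.3629.
P₀ = 11.3629 / (0.159 − 0.074) = 11.3629 / 0.085 = 133.6814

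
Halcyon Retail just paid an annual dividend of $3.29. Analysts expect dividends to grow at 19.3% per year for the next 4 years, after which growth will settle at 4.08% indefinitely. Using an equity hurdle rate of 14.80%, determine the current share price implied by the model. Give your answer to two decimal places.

$51.75

Two-stage DDM. Project D₁…D_4 at 0.193, terminal growth 0.0408, discount at r = 0.148.
D_1 = 3.9250
D_2 = 4.6825
D_3 = 5.5862
D_4 = 6.6643
Terminal value at t=4: TV = D_5/(r−g) = 6.9363/(0.148−0.0408) = 64.7039
P₀ = 3.9250/(1+0.148)^1 + 4.6825/(1+0.148)^2 + 5.5862/(1+0.148)^3 + 6.6643/(1+0.148)^4 + 64.7039/(1+0.148)^4 = 51.7543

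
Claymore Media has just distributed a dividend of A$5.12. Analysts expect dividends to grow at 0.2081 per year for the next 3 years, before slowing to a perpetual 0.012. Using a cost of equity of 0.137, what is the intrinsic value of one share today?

Two-stage DDM. Project D₁…D_3 at 0.2081, terminal growth 0.012, discount at r = 0.137.
D_1 = 6.1855
D_2 = 7.4727
D_3 = 9.0277
Terminal value at t=3: TV = D_4/(r−g) = 9.1361/(0.137−0.012) = 73.0885
P₀ = 6.1855/(1+0.137)^1 + 7.4727/(1+0.137)^2 + 9.0277/(1+0.137)^3 + 73.0885/(1+0.137)^3 = 67.0865

A$67.09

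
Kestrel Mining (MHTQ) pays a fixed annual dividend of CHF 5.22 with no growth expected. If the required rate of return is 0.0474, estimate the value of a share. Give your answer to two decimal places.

CHF 110.13

Zero-growth DDM (perpetuity): P₀ = D/r = 5.22 / 0.0474 = 110.1266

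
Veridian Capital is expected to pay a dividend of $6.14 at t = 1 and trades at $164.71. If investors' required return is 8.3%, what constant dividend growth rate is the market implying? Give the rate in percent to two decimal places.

From P₀ = D₁/(r − g), the implied growth is g = r − D₁/P₀.
g = 0.083 − 6.14/164.71 = 0.083 − 0.03728 = 0.04572

4.57%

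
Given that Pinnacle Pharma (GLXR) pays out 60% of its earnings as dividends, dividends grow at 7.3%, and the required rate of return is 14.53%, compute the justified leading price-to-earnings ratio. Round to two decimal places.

8.30

Justified leading P/E = b/(r−g) = 0.60/(0.1453−0.073) = 8.2988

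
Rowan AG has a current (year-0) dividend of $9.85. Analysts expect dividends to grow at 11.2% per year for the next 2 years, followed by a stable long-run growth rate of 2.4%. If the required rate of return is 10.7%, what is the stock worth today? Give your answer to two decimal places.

Two-stage DDM. Project D₁…D_2 at 0.112, terminal growth 0.024, discount at r = 0.107.
D_1 = 10.9532
D_2 = 12.1800
Terminal value at t=2: TV = D_3/(r−g) = 12.4723/(0.107−0.024) = 150.2684
P₀ = 10.9532/(1+0.107)^1 + 12.1800/(1+0.107)^2 + 150.2684/(1+0.107)^2 = 142.4568

$142.46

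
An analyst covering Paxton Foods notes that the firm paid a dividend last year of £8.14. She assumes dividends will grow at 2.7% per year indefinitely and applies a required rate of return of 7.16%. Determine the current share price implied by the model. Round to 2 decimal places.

Gordon growth model: P₀ = D₁/(r − g). D₁ = 8.14 × (1 + 0.027) = 8.3598.
P₀ = 8.3598 / (0.0716 − 0.027) = 8.3598 / 0.0446 = 187.4390

£187.44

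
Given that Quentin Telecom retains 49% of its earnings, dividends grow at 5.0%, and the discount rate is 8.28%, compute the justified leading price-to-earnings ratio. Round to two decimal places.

15.55

Payout ratio b = 1 − 0.49 = 0.51.
Justified leading P/E = b/(r−g) = 0.51/(0.0828−0.05) = 15.5488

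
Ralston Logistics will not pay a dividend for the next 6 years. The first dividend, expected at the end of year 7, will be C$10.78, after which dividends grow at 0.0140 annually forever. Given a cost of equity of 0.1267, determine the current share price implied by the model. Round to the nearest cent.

Deferred-dividend DDM. At t=6 the remaining stream is a growing perpetuity with first payment D_7 = 10.78.
V_6 = D_7/(r−g) = 10.78/(0.1267−0.014) = 95.6522
P₀ = V_6/(1+r)^6 = 95.6522/(1+0.1267)^6 = 46.7568

C$46.76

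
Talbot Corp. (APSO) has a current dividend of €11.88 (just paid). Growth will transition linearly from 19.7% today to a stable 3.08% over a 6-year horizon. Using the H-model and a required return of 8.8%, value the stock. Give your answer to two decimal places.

€317.64

H-model: P₀ = D₀[(1+g_L) + H(g_S−g_L)]/(r−g_L), with H = 6/2 = 3.
P₀ = 11.88 × [(1+0.0308) + 3×(0.197−0.0308)] / (0.088−0.0308)
   = 11.88 × 1.5294 / 0.0572 = 317.6446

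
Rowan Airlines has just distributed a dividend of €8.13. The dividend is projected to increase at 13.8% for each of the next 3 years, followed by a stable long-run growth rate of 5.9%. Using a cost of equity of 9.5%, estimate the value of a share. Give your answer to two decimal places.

€294.81

Two-stage DDM. Project D₁…D_3 at 0.138, terminal growth 0.059, discount at r = 0.095.
D_1 = 9.2519
D_2 = 10.5287
D_3 = 11.9817
Terminal value at t=3: TV = D_4/(r−g) = 12.6886/(0.095−0.059) = 352.4608
P₀ = 9.2519/(1+0.095)^1 + 10.5287/(1+0.095)^2 + 11.9817/(1+0.095)^3 + 352.4608/(1+0.095)^3 = 294.8093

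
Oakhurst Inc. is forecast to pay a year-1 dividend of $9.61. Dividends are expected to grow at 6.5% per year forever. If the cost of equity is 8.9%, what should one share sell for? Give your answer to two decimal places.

Gordon growth model: P₀ = D₁/(r − g), with D₁ = 9.61 given directly.
P₀ = 9.6100 / (0.089 − 0.065) = 9.6100 / 0.024 = 400.4167

$400.42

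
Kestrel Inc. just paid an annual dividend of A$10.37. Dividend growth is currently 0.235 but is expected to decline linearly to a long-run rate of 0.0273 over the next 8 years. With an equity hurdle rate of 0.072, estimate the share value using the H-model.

H-model: P₀ = D₀[(1+g_L) + H(g_S−g_L)]/(r−g_L), with H = 8/2 = 4.
P₀ = 10.37 × [(1+0.0273) + 4×(0.235−0.0273)] / (0.072−0.0273)
   = 10.37 × 1.8581 / 0.0447 = 431.0626

A$431.06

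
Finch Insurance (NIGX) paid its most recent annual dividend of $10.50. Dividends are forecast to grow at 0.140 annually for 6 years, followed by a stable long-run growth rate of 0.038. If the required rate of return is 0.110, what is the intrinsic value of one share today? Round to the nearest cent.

$246.88

Two-stage DDM. Project D₁…D_6 at 0.14, terminal growth 0.038, discount at r = 0.11.
D_1 = 11.9700
D_2 = 13.6458
D_3 = 15.5562
D_4 = 17.7341
D_5 = 20.2169
D_6 = 23.0472
Terminal value at t=6: TV = D_7/(r−g) = 23.9230/(0.11−0.038) = 332.2640
P₀ = 11.9700/(1+0.11)^1 + 13.6458/(1+0.11)^2 + 15.5562/(1+0.11)^3 + 17.7341/(1+0.11)^4 + 20.2169/(1+0.11)^5 + 23.0472/(1+0.11)^6 + 332.2640/(1+0.11)^6 = 246.8772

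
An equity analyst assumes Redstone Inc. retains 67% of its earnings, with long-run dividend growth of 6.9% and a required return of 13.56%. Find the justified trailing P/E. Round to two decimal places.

5.30

Payout ratio b = 1 − 0.67 = 0.33.
Justified trailing P/E = b(1+g)/(r−g) = 0.33×(1+0.069)/(0.1356−0.069) = 5.2968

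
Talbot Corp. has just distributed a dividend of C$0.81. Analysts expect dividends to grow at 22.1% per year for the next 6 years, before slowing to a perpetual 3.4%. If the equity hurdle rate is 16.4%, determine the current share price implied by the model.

C$14.35

Two-stage DDM. Project D₁…D_6 at 0.221, terminal growth 0.034, discount at r = 0.164.
D_1 = 0.9890
D_2 = 1.2076
D_3 = 1.4745
D_4 = 1.8003
D_5 = 2.1982
D_6 = 2.6840
Terminal value at t=6: TV = D_7/(r−g) = 2.7752/(0.164−0.034) = 21.3480
P₀ = 0.9890/(1+0.164)^1 + 1.2076/(1+0.164)^2 + 1.4745/(1+0.164)^3 + 1.8003/(1+0.164)^4 + 2.1982/(1+0.164)^5 + 2.6840/(1+0.164)^6 + 21.3480/(1+0.164)^6 = 14.3474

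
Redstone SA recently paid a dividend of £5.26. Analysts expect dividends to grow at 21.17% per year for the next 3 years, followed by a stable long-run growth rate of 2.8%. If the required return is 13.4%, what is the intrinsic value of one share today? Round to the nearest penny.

Two-stage DDM. Project D₁…D_3 at 0.2117, terminal growth 0.028, discount at r = 0.134.
D_1 = 6.3735
D_2 = 7.7228
D_3 = 9.3577
Terminal value at t=3: TV = D_4/(r−g) = 9.6198/(0.134−0.028) = 90.7524
P₀ = 6.3735/(1+0.134)^1 + 7.7228/(1+0.134)^2 + 9.3577/(1+0.134)^3 + 90.7524/(1+0.134)^3 = 80.2757

£80.28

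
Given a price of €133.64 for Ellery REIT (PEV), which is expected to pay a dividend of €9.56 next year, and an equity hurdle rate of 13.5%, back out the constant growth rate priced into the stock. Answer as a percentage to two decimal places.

6.35%

From P₀ = D₁/(r − g), the implied growth is g = r − D₁/P₀.
g = 0.135 − 9.56/133.64 = 0.135 − 0.07154 = 0.06346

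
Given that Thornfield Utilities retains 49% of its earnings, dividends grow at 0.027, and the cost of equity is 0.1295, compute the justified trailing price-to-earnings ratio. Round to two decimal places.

Payout ratio b = 1 − 0.49 = 0.51.
Justified trailing P/E = b(1+g)/(r−g) = 0.51×(1+0.027)/(0.1295−0.027) = 5.1100

5.11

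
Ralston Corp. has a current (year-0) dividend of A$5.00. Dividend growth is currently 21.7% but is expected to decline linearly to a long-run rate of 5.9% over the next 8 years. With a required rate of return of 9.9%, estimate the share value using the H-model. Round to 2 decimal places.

A$211.37

H-model: P₀ = D₀[(1+g_L) + H(g_S−g_L)]/(r−g_L), with H = 8/2 = 4.
P₀ = 5.00 × [(1+0.059) + 4×(0.217−0.059)] / (0.099−0.059)
   = 5.00 × 1.6910 / 0.04 = 211.3750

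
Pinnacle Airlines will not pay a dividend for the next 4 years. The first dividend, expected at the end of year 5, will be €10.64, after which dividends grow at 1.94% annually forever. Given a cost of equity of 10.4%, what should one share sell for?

Deferred-dividend DDM. At t=4 the remaining stream is a growing perpetuity with first payment D_5 = 10.64.
V_4 = D_5/(r−g) = 10.64/(0.104−0.0194) = 125.7683
P₀ = V_4/(1+r)^4 = 125.7683/(1+0.104)^4 = 84.6633

€84.66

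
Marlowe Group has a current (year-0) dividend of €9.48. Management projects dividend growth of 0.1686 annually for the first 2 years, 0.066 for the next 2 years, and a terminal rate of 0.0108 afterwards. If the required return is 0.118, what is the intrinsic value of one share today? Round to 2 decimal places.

€128.35

Three-stage DDM. Project D₁…D_4; terminal Gordon value at t=4 with g = 0.0108; discount at r = 0.118.
D_1 = 11.0783
D_2 = 12.9461
D_3 = 13.8006
D_4 = 14.7114
TV_4 = 14.8703/(0.118−0.0108) = 138.7155
P₀ = Σ Dₜ/(1+r)ᵗ + TV_4/(1+r)^4 = 128.3475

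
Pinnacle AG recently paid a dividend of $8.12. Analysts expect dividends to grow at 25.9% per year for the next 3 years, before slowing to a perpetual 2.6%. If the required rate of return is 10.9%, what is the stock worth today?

$178.43

Two-stage DDM. Project D₁…D_3 at 0.259, terminal growth 0.026, discount at r = 0.109.
D_1 = 10.2231
D_2 = 12.8709
D_3 = 16.2044
Terminal value at t=3: TV = D_4/(r−g) = 16.6257/(0.109−0.026) = 200.3099
P₀ = 10.2231/(1+0.109)^1 + 12.8709/(1+0.109)^2 + 16.2044/(1+0.109)^3 + 200.3099/(1+0.109)^3 = 178.4255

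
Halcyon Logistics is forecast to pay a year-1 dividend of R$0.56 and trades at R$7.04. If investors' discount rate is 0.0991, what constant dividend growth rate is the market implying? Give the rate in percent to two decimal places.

1.96%

From P₀ = D₁/(r − g), the implied growth is g = r − D₁/P₀.
g = 0.0991 − 0.56/7.04 = 0.0991 − 0.07955 = 0.01955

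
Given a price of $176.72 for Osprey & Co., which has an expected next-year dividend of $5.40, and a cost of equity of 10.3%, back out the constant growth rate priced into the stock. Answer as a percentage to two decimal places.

From P₀ = D₁/(r − g), the implied growth is g = r − D₁/P₀.
g = 0.103 − 5.40/176.72 = 0.103 − 0.03056 = 0.07244

7.24%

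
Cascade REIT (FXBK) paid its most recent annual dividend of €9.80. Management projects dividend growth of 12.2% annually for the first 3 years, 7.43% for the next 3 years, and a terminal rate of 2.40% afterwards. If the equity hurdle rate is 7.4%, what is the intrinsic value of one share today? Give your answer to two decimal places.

Three-stage DDM. Project D₁…D_6; terminal Gordon value at t=6 with g = 0.024; discount at r = 0.074.
D_1 = 10.9956
D_2 = 12.3371
D_3 = 13.8422
D_4 = 14.8707
D_5 = 15.9755
D_6 = 17.1625
TV_6 = 17.5744/(0.074−0.024) = 351.4887
P₀ = Σ Dₜ/(1+r)ᵗ + TV_6/(1+r)^6 = 294.6730

€294.67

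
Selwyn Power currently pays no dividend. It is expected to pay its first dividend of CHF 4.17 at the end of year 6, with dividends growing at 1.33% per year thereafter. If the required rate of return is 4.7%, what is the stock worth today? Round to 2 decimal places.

CHF 98.35

Deferred-dividend DDM. At t=5 the remaining stream is a growing perpetuity with first payment D_6 = 4.17.
V_5 = D_6/(r−g) = 4.17/(0.047−0.0133) = 123.7389
P₀ = V_5/(1+r)^5 = 123.7389/(1+0.047)^5 = 98.3496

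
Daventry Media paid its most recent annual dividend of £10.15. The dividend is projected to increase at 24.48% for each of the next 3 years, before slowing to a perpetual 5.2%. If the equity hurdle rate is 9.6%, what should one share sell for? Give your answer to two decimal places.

Two-stage DDM. Project D₁…D_3 at 0.2448, terminal growth 0.052, discount at r = 0.096.
D_1 = 12.6347
D_2 = 15.7277
D_3 = 19.5778
Terminal value at t=3: TV = D_4/(r−g) = 20.5959/(0.096−0.052) = 468.0884
P₀ = 12.6347/(1+0.096)^1 + 15.7277/(1+0.096)^2 + 19.5778/(1+0.096)^3 + 468.0884/(1+0.096)^3 = 395.0383

£395.04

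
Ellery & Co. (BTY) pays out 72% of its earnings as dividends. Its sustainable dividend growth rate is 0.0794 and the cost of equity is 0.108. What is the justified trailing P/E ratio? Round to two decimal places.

Justified trailing P/E = b(1+g)/(r−g) = 0.72×(1+0.0794)/(0.108−0.0794) = 27.1737

27.17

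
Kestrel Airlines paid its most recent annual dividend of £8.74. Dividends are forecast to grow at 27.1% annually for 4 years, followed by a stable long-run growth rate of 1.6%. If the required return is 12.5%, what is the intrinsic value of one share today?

£180.60

Two-stage DDM. Project D₁…D_4 at 0.271, terminal growth 0.016, discount at r = 0.125.
D_1 = 11.1085
D_2 = 14.1190
D_3 = 17.9452
D_4 = 22.8083
Terminal value at t=4: TV = D_5/(r−g) = 23.1733/(0.125−0.016) = 212.5988
P₀ = 11.1085/(1+0.125)^1 + 14.1190/(1+0.125)^2 + 17.9452/(1+0.125)^3 + 22.8083/(1+0.125)^4 + 212.5988/(1+0.125)^4 = 180.5970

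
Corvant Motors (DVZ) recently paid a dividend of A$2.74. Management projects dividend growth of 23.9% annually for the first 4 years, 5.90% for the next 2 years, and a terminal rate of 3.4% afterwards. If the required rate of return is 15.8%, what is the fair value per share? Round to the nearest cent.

A$44.34

Three-stage DDM. Project D₁…D_6; terminal Gordon value at t=6 with g = 0.034; discount at r = 0.158.
D_1 = 3.3949
D_2 = 4.2062
D_3 = 5.2115
D_4 = 6.4571
D_5 = 6.8380
D_6 = 7.2415
TV_6 = 7.4877/(0.158−0.034) = 60.3847
P₀ = Σ Dₜ/(1+r)ᵗ + TV_6/(1+r)^6 = 44.3448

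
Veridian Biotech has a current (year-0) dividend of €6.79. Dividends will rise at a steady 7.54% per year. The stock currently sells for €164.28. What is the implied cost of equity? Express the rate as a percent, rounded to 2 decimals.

Rearranging the constant-growth DDM: r = D₁/P₀ + g.
D₁ = 6.79 × (1 + 0.0754) = 7.3020.
r = 7.3020 / 164.28 + 0.0754 = 0.04445 + 0.0754 = 0.11985

11.98%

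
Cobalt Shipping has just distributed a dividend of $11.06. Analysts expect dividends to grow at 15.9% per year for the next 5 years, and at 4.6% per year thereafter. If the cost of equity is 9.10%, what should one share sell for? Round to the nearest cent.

Two-stage DDM. Project D₁…D_5 at 0.159, terminal growth 0.046, discount at r = 0.091.
D_1 = 12.8185
D_2 = 14.8567
D_3 = 17.2189
D_4 = 19.9567
D_5 = 23.1298
Terminal value at t=5: TV = D_6/(r−g) = 24.1938/(0.091−0.046) = 537.6399
P₀ = 12.8185/(1+0.091)^1 + 14.8567/(1+0.091)^2 + 17.2189/(1+0.091)^3 + 19.9567/(1+0.091)^4 + 23.1298/(1+0.091)^5 + 537.6399/(1+0.091)^5 = 414.3713

$414.37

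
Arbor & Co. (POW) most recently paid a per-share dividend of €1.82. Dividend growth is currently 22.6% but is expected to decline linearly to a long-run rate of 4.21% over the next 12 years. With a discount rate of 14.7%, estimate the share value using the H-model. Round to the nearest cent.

€37.22

H-model: P₀ = D₀[(1+g_L) + H(g_S−g_L)]/(r−g_L), with H = 12/2 = 6.
P₀ = 1.82 × [(1+0.0421) + 6×(0.226−0.0421)] / (0.147−0.0421)
   = 1.82 × 2.1455 / 0.1049 = 37.2241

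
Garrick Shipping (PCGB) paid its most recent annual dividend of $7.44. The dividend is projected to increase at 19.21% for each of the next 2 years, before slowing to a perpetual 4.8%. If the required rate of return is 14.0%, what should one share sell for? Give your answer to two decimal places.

Two-stage DDM. Project D₁…D_2 at 0.1921, terminal growth 0.048, discount at r = 0.14.
D_1 = 8.8692
D_2 = 10.5730
Terminal value at t=2: TV = D_3/(r−g) = 11.0805/(0.14−0.048) = 120.4403
P₀ = 8.8692/(1+0.14)^1 + 10.5730/(1+0.14)^2 + 120.4403/(1+0.14)^2 = 108.5905

$108.59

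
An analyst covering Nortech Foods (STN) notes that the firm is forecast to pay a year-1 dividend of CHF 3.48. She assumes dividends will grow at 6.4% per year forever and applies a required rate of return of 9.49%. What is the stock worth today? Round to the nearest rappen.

Gordon growth model: P₀ = D₁/(r − g), with D₁ = 3.48 given directly.
P₀ = 3.4800 / (0.0949 − 0.064) = 3.4800 / 0.0309 = 112.6214

CHF 112.62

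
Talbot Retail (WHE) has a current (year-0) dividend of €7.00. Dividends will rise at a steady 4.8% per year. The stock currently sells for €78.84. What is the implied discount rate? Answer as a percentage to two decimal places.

Rearranging the constant-growth DDM: r = D₁/P₀ + g.
D₁ = 7.00 × (1 + 0.048) = 7.3360.
r = 7.3360 / 78.84 + 0.048 = 0.09305 + 0.048 = 0.14105

14.10%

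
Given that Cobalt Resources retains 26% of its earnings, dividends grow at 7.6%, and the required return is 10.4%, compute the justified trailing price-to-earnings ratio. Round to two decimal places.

28.44

Payout ratio b = 1 − 0.26 = 0.74.
Justified trailing P/E = b(1+g)/(r−g) = 0.74×(1+0.076)/(0.104−0.076) = 28.4371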